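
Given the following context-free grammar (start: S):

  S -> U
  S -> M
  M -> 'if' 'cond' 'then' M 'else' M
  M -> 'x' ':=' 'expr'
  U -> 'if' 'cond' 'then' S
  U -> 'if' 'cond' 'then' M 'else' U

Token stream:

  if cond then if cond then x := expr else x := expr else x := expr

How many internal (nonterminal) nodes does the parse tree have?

6

[S [M if cond then [M if cond then [M x := expr] else [M x := expr]] else [M x := expr]]]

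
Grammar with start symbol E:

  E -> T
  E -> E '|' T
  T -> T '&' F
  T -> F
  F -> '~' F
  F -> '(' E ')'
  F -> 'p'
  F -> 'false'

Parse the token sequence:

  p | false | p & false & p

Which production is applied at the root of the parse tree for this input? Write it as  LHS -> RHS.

E -> E '|' T

[E [E [E [T [F p]]] | [T [F false]]] | [T [T [T [F p]] & [F false]] & [F p]]]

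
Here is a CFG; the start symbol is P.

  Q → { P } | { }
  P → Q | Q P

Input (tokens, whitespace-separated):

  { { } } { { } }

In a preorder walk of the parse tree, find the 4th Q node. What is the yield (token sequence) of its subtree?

{ }

[P [Q { [P [Q { }]] }] [P [Q { [P [Q { }]] }]]]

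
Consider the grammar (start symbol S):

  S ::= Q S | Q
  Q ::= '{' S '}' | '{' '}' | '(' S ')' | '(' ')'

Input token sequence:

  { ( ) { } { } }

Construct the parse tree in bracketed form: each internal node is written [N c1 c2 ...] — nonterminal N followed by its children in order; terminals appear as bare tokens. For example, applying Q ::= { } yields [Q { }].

S
Q
{ S }
{ Q S }
{ ( ) S }
{ ( ) Q S }
{ ( ) { } S }
{ ( ) { } Q }
{ ( ) { } { } }

[S [Q { [S [Q ( )] [S [Q { }] [S [Q { }]]]] }]]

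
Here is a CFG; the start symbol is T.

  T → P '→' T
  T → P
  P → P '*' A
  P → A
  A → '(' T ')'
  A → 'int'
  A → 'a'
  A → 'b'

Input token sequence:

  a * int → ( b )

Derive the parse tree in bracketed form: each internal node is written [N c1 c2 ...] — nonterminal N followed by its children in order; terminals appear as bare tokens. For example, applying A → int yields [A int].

[T [P [P [A a]] * [A int]] → [T [P [A ( [T [P [A b]]] )]]]]

T
P → T
P * A → T
A * A → T
a * A → T
a * int → T
a * int → P
a * int → A
a * int → ( T )
a * int → ( P )
a * int → ( A )
a * int → ( b )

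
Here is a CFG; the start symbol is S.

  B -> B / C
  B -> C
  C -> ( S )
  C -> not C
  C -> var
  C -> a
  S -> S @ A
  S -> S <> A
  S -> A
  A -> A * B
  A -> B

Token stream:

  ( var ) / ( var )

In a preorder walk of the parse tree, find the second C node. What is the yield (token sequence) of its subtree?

var

[S [A [B [B [C ( [S [A [B [C var]]]] )]] / [C ( [S [A [B [C var]]]] )]]]]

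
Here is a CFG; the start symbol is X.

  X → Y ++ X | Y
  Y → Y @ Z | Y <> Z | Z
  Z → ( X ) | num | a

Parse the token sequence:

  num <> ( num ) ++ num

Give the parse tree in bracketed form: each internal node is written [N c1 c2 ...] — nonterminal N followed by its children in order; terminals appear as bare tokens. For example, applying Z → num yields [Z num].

[X [Y [Y [Z num]] <> [Z ( [X [Y [Z num]]] )]] ++ [X [Y [Z num]]]]

X
Y ++ X
Y <> Z ++ X
Z <> Z ++ X
num <> Z ++ X
num <> ( X ) ++ X
num <> ( Y ) ++ X
num <> ( Z ) ++ X
num <> ( num ) ++ X
num <> ( num ) ++ Y
num <> ( num ) ++ Z
num <> ( num ) ++ num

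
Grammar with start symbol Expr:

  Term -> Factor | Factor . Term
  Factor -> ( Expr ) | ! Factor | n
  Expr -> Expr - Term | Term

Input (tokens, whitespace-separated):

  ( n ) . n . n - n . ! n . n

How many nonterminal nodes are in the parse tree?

18

[Expr [Expr [Term [Factor ( [Expr [Term [Factor n]]] )] . [Term [Factor n] . [Term [Factor n]]]]] - [Term [Factor n] . [Term [Factor ! [Factor n]] . [Term [Factor n]]]]]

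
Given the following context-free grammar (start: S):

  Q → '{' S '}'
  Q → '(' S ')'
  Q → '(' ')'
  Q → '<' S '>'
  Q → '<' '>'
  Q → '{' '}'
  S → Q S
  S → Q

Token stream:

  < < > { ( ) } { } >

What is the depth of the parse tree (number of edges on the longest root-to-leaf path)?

7

[S [Q < [S [Q < >] [S [Q { [S [Q ( )]] }] [S [Q { }]]]] >]]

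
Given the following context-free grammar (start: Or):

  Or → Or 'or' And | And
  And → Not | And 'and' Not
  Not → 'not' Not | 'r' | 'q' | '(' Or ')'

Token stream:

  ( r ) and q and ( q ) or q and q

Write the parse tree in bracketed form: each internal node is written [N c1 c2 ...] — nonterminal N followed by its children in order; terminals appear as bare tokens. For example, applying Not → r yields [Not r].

[Or [Or [And [And [And [Not ( [Or [And [Not r]]] )]] and [Not q]] and [Not ( [Or [And [Not q]]] )]]] or [And [And [Not q]] and [Not q]]]

Or
Or or And
And or And
And and Not or And
And and Not and Not or And
Not and Not and Not or And
( Or ) and Not and Not or And
( And ) and Not and Not or And
( Not ) and Not and Not or And
( r ) and Not and Not or And
( r ) and q and Not or And
( r ) and q and ( Or ) or And
( r ) and q and ( And ) or And
( r ) and q and ( Not ) or And
( r ) and q and ( q ) or And
( r ) and q and ( q ) or And and Not
( r ) and q and ( q ) or Not and Not
( r ) and q and ( q ) or q and Not
( r ) and q and ( q ) or q and q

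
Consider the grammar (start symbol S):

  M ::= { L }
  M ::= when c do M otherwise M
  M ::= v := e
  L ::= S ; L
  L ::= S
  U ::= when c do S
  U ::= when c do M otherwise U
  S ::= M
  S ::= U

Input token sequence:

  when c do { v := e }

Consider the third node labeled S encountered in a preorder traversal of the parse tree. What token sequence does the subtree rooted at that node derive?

[S [U when c do [S [M { [L [S [M v := e]]] }]]]]

v := e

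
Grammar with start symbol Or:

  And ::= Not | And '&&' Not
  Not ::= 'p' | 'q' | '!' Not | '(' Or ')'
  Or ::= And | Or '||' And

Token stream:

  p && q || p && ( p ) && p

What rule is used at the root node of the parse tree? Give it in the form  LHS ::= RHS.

[Or [Or [And [And [Not p]] && [Not q]]] || [And [And [And [Not p]] && [Not ( [Or [And [Not p]]] )]] && [Not p]]]

Or ::= Or '||' And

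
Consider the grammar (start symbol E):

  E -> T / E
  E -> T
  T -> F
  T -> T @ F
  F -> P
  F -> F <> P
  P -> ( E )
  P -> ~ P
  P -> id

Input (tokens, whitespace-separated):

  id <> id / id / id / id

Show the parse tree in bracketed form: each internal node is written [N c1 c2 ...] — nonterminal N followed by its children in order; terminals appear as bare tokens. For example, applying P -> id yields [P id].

E
T / E
F / E
F <> P / E
P <> P / E
id <> P / E
id <> id / E
id <> id / T / E
id <> id / F / E
id <> id / P / E
id <> id / id / E
id <> id / id / T / E
id <> id / id / F / E
id <> id / id / P / E
id <> id / id / id / E
id <> id / id / id / T
id <> id / id / id / F
id <> id / id / id / P
id <> id / id / id / id

[E [T [F [F [P id]] <> [P id]]] / [E [T [F [P id]]] / [E [T [F [P id]]] / [E [T [F [P id]]]]]]]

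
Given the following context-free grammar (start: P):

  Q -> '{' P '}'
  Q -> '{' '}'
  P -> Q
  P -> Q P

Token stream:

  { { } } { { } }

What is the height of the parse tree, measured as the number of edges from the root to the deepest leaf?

[P [Q { [P [Q { }]] }] [P [Q { [P [Q { }]] }]]]

5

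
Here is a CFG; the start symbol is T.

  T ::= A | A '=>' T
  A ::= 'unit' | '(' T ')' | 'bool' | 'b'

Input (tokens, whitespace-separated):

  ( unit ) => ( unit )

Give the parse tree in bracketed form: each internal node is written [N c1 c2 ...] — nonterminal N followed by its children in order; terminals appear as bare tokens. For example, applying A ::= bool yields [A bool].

T
A => T
( T ) => T
( A ) => T
( unit ) => T
( unit ) => A
( unit ) => ( T )
( unit ) => ( A )
( unit ) => ( unit )

[T [A ( [T [A unit]] )] => [T [A ( [T [A unit]] )]]]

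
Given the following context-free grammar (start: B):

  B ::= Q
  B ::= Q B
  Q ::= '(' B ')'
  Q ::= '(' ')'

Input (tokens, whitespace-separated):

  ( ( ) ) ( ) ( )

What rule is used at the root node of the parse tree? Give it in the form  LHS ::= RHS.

B ::= Q B

[B [Q ( [B [Q ( )]] )] [B [Q ( )] [B [Q ( )]]]]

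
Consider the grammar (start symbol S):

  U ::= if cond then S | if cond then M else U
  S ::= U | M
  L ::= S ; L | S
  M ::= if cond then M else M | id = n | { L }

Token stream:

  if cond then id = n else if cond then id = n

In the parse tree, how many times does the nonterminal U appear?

2

[S [U if cond then [M id = n] else [U if cond then [S [M id = n]]]]]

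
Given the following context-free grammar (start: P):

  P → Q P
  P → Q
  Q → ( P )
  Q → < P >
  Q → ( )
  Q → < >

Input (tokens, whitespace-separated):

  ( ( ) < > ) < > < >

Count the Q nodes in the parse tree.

[P [Q ( [P [Q ( )] [P [Q < >]]] )] [P [Q < >] [P [Q < >]]]]

5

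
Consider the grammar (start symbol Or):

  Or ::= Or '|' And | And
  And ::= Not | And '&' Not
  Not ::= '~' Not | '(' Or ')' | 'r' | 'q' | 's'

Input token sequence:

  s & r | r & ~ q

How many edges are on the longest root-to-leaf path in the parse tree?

[Or [Or [And [And [Not s]] & [Not r]]] | [And [And [Not r]] & [Not ~ [Not q]]]]

5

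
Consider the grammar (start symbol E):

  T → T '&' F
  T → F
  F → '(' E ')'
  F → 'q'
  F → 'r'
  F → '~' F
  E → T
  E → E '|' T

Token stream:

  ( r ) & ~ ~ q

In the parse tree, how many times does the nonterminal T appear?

3

[E [T [T [F ( [E [T [F r]]] )]] & [F ~ [F ~ [F q]]]]]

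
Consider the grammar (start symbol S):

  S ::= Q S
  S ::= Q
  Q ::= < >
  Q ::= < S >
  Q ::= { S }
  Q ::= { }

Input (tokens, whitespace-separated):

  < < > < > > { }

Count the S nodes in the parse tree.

[S [Q < [S [Q < >] [S [Q < >]]] >] [S [Q { }]]]

4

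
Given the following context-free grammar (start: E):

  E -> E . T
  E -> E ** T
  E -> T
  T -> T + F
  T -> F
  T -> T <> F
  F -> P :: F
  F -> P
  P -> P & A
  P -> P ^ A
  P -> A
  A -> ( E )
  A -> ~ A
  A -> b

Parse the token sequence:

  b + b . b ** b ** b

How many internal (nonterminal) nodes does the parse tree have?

[E [E [E [E [T [T [F [P [A b]]]] + [F [P [A b]]]]] . [T [F [P [A b]]]]] ** [T [F [P [A b]]]]] ** [T [F [P [A b]]]]]

24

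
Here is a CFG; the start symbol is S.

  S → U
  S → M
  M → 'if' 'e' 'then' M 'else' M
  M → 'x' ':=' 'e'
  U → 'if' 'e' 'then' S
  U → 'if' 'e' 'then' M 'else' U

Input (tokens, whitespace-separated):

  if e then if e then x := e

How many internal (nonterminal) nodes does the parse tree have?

6

[S [U if e then [S [U if e then [S [M x := e]]]]]]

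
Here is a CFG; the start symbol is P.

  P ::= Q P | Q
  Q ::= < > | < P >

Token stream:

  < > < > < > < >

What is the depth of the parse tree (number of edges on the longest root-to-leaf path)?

[P [Q < >] [P [Q < >] [P [Q < >] [P [Q < >]]]]]

5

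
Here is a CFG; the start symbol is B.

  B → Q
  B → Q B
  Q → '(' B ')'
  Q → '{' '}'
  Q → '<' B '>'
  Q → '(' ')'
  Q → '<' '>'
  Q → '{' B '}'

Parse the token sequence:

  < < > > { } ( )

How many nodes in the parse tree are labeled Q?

[B [Q < [B [Q < >]] >] [B [Q { }] [B [Q ( )]]]]

4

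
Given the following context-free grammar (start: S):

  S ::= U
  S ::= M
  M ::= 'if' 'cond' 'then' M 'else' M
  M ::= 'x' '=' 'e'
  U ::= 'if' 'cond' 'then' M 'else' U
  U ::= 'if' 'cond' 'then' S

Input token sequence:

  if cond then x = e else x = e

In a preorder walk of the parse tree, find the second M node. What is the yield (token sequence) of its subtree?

x = e

[S [M if cond then [M x = e] else [M x = e]]]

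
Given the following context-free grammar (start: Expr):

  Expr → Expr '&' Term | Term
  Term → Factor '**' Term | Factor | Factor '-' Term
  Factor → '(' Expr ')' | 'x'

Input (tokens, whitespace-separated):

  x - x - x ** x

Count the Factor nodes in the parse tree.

[Expr [Term [Factor x] - [Term [Factor x] - [Term [Factor x] ** [Term [Factor x]]]]]]

4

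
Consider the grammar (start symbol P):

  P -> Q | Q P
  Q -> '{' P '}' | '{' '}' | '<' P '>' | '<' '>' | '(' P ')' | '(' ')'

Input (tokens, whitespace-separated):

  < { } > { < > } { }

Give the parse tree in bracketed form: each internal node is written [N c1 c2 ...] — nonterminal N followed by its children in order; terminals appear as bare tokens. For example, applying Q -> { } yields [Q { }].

[P [Q < [P [Q { }]] >] [P [Q { [P [Q < >]] }] [P [Q { }]]]]

P
Q P
< P > P
< Q > P
< { } > P
< { } > Q P
< { } > { P } P
< { } > { Q } P
< { } > { < > } P
< { } > { < > } Q
< { } > { < > } { }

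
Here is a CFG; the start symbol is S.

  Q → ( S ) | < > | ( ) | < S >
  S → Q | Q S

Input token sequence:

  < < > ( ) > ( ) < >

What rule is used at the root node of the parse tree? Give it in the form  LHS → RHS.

[S [Q < [S [Q < >] [S [Q ( )]]] >] [S [Q ( )] [S [Q < >]]]]

S → Q S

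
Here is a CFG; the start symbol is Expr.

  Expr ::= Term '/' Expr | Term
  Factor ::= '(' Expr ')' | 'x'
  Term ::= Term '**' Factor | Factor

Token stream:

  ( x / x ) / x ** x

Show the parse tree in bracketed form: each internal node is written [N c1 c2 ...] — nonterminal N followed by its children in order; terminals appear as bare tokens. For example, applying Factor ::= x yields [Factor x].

[Expr [Term [Factor ( [Expr [Term [Factor x]] / [Expr [Term [Factor x]]]] )]] / [Expr [Term [Term [Factor x]] ** [Factor x]]]]

Expr
Term / Expr
Factor / Expr
( Expr ) / Expr
( Term / Expr ) / Expr
( Factor / Expr ) / Expr
( x / Expr ) / Expr
( x / Term ) / Expr
( x / Factor ) / Expr
( x / x ) / Expr
( x / x ) / Term
( x / x ) / Term ** Factor
( x / x ) / Factor ** Factor
( x / x ) / x ** Factor
( x / x ) / x ** x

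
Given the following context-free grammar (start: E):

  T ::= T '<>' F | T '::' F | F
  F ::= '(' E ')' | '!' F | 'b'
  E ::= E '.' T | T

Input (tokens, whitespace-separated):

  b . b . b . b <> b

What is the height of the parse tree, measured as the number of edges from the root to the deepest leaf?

[E [E [E [E [T [F b]]] . [T [F b]]] . [T [F b]]] . [T [T [F b]] <> [F b]]]

6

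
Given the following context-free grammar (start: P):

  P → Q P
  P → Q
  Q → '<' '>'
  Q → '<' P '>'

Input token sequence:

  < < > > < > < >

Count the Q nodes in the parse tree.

4

[P [Q < [P [Q < >]] >] [P [Q < >] [P [Q < >]]]]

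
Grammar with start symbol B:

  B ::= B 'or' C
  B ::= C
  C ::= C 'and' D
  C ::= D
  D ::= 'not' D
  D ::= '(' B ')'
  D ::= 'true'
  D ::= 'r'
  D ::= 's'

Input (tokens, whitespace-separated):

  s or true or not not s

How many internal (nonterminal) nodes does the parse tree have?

11

[B [B [B [C [D s]]] or [C [D true]]] or [C [D not [D not [D s]]]]]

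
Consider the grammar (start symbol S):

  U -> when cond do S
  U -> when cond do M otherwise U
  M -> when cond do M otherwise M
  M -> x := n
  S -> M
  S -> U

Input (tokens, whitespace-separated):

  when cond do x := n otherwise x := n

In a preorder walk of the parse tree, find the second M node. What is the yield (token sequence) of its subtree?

[S [M when cond do [M x := n] otherwise [M x := n]]]

x := n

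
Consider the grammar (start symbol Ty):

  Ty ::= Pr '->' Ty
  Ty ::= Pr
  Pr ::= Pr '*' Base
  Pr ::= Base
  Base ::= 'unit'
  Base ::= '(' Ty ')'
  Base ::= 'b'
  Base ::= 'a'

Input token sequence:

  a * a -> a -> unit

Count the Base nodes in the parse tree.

4

[Ty [Pr [Pr [Base a]] * [Base a]] -> [Ty [Pr [Base a]] -> [Ty [Pr [Base unit]]]]]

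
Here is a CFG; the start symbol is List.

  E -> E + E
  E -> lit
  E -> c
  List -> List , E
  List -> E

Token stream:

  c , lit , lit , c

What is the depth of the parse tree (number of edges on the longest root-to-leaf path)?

5

[List [List [List [List [E c]] , [E lit]] , [E lit]] , [E c]]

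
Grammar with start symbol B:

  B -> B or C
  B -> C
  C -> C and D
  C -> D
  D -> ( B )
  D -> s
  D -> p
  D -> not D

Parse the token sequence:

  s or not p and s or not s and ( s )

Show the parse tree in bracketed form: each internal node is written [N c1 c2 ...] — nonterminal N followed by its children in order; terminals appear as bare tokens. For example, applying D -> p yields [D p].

[B [B [B [C [D s]]] or [C [C [D not [D p]]] and [D s]]] or [C [C [D not [D s]]] and [D ( [B [C [D s]]] )]]]

B
B or C
B or C or C
C or C or C
D or C or C
s or C or C
s or C and D or C
s or D and D or C
s or not D and D or C
s or not p and D or C
s or not p and s or C
s or not p and s or C and D
s or not p and s or D and D
s or not p and s or not D and D
s or not p and s or not s and D
s or not p and s or not s and ( B )
s or not p and s or not s and ( C )
s or not p and s or not s and ( D )
s or not p and s or not s and ( s )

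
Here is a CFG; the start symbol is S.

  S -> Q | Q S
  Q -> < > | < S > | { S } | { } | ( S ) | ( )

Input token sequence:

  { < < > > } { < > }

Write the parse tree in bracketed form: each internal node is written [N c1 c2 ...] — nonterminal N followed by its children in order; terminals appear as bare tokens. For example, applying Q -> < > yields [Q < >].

S
Q S
{ S } S
{ Q } S
{ < S > } S
{ < Q > } S
{ < < > > } S
{ < < > > } Q
{ < < > > } { S }
{ < < > > } { Q }
{ < < > > } { < > }

[S [Q { [S [Q < [S [Q < >]] >]] }] [S [Q { [S [Q < >]] }]]]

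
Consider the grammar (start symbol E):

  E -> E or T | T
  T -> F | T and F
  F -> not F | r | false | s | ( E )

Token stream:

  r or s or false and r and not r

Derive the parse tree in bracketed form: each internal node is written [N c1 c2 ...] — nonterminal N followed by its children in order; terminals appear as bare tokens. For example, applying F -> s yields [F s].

[E [E [E [T [F r]]] or [T [F s]]] or [T [T [T [F false]] and [F r]] and [F not [F r]]]]

E
E or T
E or T or T
T or T or T
F or T or T
r or T or T
r or F or T
r or s or T
r or s or T and F
r or s or T and F and F
r or s or F and F and F
r or s or false and F and F
r or s or false and r and F
r or s or false and r and not F
r or s or false and r and not r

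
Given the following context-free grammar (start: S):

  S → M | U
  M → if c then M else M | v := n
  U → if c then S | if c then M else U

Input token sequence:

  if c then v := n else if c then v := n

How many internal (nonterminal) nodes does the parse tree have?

[S [U if c then [M v := n] else [U if c then [S [M v := n]]]]]

6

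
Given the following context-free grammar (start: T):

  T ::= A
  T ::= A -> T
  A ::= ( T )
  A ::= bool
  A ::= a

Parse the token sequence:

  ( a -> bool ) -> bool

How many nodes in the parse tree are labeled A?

[T [A ( [T [A a] -> [T [A bool]]] )] -> [T [A bool]]]

4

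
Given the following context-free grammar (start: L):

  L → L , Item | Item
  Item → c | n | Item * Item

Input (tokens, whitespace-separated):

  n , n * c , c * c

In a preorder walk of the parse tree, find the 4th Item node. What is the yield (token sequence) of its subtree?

[L [L [L [Item n]] , [Item [Item n] * [Item c]]] , [Item [Item c] * [Item c]]]

c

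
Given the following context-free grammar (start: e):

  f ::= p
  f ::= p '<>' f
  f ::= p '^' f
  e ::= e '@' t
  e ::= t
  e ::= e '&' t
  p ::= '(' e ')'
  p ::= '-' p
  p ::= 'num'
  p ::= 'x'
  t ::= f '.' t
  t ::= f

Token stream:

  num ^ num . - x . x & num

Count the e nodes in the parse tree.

2

[e [e [t [f [p num] ^ [f [p num]]] . [t [f [p - [p x]]] . [t [f [p x]]]]]] & [t [f [p num]]]]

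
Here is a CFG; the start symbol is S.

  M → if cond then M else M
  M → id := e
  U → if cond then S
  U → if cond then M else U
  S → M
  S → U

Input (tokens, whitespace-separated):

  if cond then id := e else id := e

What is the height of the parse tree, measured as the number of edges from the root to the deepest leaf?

[S [M if cond then [M id := e] else [M id := e]]]

3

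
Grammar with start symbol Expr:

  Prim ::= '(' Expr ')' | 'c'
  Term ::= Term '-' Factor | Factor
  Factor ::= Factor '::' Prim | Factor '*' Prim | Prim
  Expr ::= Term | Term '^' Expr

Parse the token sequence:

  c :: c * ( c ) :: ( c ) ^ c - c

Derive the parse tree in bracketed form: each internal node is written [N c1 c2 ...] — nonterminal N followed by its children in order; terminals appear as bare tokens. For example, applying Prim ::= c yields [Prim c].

[Expr [Term [Factor [Factor [Factor [Factor [Prim c]] :: [Prim c]] * [Prim ( [Expr [Term [Factor [Prim c]]]] )]] :: [Prim ( [Expr [Term [Factor [Prim c]]]] )]]] ^ [Expr [Term [Term [Factor [Prim c]]] - [Factor [Prim c]]]]]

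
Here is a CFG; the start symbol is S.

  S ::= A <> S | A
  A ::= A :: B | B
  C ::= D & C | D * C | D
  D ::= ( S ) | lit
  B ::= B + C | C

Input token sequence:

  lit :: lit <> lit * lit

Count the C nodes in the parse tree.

4

[S [A [A [B [C [D lit]]]] :: [B [C [D lit]]]] <> [S [A [B [C [D lit] * [C [D lit]]]]]]]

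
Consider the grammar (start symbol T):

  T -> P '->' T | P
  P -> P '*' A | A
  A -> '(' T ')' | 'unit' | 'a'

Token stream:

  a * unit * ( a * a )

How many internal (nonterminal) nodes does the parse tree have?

[T [P [P [P [A a]] * [A unit]] * [A ( [T [P [P [A a]] * [A a]]] )]]]

12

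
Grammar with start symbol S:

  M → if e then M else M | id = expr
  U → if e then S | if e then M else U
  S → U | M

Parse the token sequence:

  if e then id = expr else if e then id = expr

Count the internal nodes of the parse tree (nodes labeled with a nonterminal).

[S [U if e then [M id = expr] else [U if e then [S [M id = expr]]]]]

6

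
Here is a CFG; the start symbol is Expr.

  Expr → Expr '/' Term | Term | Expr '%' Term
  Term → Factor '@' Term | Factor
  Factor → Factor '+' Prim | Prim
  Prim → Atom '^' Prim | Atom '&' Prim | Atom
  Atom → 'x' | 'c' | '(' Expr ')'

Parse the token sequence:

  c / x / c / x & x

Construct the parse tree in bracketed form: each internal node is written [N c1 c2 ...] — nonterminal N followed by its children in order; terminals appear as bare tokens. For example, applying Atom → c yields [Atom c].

[Expr [Expr [Expr [Expr [Term [Factor [Prim [Atom c]]]]] / [Term [Factor [Prim [Atom x]]]]] / [Term [Factor [Prim [Atom c]]]]] / [Term [Factor [Prim [Atom x] & [Prim [Atom x]]]]]]

Expr
Expr / Term
Expr / Term / Term
Expr / Term / Term / Term
Term / Term / Term / Term
Factor / Term / Term / Term
Prim / Term / Term / Term
Atom / Term / Term / Term
c / Term / Term / Term
c / Factor / Term / Term
c / Prim / Term / Term
c / Atom / Term / Term
c / x / Term / Term
c / x / Factor / Term
c / x / Prim / Term
c / x / Atom / Term
c / x / c / Term
c / x / c / Factor
c / x / c / Prim
c / x / c / Atom & Prim
c / x / c / x & Prim
c / x / c / x & Atom
c / x / c / x & x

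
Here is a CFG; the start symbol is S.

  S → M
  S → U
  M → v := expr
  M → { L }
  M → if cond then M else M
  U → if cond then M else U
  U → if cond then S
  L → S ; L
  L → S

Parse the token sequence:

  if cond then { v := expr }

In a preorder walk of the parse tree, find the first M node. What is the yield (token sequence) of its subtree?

[S [U if cond then [S [M { [L [S [M v := expr]]] }]]]]

{ v := expr }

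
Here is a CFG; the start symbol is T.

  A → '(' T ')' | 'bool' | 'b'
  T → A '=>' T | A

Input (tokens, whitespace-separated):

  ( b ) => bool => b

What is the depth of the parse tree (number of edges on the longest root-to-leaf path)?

[T [A ( [T [A b]] )] => [T [A bool] => [T [A b]]]]

4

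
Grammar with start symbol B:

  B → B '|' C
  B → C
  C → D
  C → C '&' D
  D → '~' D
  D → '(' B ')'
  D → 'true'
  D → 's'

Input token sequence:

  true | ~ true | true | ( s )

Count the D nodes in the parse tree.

[B [B [B [B [C [D true]]] | [C [D ~ [D true]]]] | [C [D true]]] | [C [D ( [B [C [D s]]] )]]]

6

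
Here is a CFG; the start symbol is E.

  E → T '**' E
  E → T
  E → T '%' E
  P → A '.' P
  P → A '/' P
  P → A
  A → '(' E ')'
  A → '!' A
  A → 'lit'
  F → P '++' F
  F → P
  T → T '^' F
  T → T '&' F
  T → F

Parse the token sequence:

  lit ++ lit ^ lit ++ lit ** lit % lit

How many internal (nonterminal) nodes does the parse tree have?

25

[E [T [T [F [P [A lit]] ++ [F [P [A lit]]]]] ^ [F [P [A lit]] ++ [F [P [A lit]]]]] ** [E [T [F [P [A lit]]]] % [E [T [F [P [A lit]]]]]]]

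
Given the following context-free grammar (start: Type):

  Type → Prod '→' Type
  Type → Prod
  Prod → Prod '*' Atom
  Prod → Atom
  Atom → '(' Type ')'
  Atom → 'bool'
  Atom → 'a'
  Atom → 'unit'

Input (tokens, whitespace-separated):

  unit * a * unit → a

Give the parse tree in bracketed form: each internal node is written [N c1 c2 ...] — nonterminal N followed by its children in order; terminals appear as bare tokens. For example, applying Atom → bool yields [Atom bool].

[Type [Prod [Prod [Prod [Atom unit]] * [Atom a]] * [Atom unit]] → [Type [Prod [Atom a]]]]

Type
Prod → Type
Prod * Atom → Type
Prod * Atom * Atom → Type
Atom * Atom * Atom → Type
unit * Atom * Atom → Type
unit * a * Atom → Type
unit * a * unit → Type
unit * a * unit → Prod
unit * a * unit → Atom
unit * a * unit → a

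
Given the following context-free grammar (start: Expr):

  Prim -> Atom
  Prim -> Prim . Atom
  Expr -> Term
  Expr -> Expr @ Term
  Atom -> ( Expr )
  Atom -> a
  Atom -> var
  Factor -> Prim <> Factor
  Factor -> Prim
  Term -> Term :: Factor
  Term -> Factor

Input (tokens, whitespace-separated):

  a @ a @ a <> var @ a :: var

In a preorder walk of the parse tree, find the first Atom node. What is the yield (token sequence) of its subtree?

a

[Expr [Expr [Expr [Expr [Term [Factor [Prim [Atom a]]]]] @ [Term [Factor [Prim [Atom a]]]]] @ [Term [Factor [Prim [Atom a]] <> [Factor [Prim [Atom var]]]]]] @ [Term [Term [Factor [Prim [Atom a]]]] :: [Factor [Prim [Atom var]]]]]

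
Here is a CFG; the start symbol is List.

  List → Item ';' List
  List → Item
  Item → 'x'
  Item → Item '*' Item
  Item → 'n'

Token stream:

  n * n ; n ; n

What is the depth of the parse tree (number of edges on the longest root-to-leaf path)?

[List [Item [Item n] * [Item n]] ; [List [Item n] ; [List [Item n]]]]

4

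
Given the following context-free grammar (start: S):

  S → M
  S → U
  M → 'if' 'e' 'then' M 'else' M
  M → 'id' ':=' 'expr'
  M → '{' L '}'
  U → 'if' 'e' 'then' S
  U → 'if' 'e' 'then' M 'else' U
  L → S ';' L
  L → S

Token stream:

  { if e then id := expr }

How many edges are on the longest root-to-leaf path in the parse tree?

7

[S [M { [L [S [U if e then [S [M id := expr]]]]] }]]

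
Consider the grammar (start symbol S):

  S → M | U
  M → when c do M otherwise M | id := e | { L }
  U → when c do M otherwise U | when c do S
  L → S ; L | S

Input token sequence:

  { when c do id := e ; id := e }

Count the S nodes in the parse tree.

[S [M { [L [S [U when c do [S [M id := e]]]] ; [L [S [M id := e]]]] }]]

4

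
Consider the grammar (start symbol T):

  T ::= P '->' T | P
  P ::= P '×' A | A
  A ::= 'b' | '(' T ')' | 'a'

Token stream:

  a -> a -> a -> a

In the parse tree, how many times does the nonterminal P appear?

4

[T [P [A a]] -> [T [P [A a]] -> [T [P [A a]] -> [T [P [A a]]]]]]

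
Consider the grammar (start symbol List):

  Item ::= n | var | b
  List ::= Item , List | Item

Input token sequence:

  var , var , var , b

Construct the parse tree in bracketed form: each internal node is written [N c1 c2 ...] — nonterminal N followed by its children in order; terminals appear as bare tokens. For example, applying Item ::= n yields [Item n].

[List [Item var] , [List [Item var] , [List [Item var] , [List [Item b]]]]]

List
Item , List
var , List
var , Item , List
var , var , List
var , var , Item , List
var , var , var , List
var , var , var , Item
var , var , var , b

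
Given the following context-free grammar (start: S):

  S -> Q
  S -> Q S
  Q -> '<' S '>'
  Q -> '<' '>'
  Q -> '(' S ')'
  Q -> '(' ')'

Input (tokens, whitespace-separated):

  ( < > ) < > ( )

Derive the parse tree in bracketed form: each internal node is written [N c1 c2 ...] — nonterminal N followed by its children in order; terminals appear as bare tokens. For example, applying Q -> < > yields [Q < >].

[S [Q ( [S [Q < >]] )] [S [Q < >] [S [Q ( )]]]]

S
Q S
( S ) S
( Q ) S
( < > ) S
( < > ) Q S
( < > ) < > S
( < > ) < > Q
( < > ) < > ( )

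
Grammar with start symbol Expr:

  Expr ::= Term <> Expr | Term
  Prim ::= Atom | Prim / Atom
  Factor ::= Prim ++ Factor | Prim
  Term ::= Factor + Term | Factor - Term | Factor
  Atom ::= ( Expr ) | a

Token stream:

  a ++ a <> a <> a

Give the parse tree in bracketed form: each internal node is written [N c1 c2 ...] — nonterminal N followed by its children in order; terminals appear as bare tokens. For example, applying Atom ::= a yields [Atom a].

Expr
Term <> Expr
Factor <> Expr
Prim ++ Factor <> Expr
Atom ++ Factor <> Expr
a ++ Factor <> Expr
a ++ Prim <> Expr
a ++ Atom <> Expr
a ++ a <> Expr
a ++ a <> Term <> Expr
a ++ a <> Factor <> Expr
a ++ a <> Prim <> Expr
a ++ a <> Atom <> Expr
a ++ a <> a <> Expr
a ++ a <> a <> Term
a ++ a <> a <> Factor
a ++ a <> a <> Prim
a ++ a <> a <> Atom
a ++ a <> a <> a

[Expr [Term [Factor [Prim [Atom a]] ++ [Factor [Prim [Atom a]]]]] <> [Expr [Term [Factor [Prim [Atom a]]]] <> [Expr [Term [Factor [Prim [Atom a]]]]]]]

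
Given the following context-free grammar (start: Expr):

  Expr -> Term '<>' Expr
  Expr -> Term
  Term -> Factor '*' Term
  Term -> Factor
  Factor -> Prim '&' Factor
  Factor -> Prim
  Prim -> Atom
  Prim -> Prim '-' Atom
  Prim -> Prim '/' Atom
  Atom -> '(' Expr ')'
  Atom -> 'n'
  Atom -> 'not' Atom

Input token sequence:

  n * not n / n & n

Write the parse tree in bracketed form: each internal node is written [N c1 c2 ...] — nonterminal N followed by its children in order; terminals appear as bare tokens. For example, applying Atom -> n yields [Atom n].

Expr
Term
Factor * Term
Prim * Term
Atom * Term
n * Term
n * Factor
n * Prim & Factor
n * Prim / Atom & Factor
n * Atom / Atom & Factor
n * not Atom / Atom & Factor
n * not n / Atom & Factor
n * not n / n & Factor
n * not n / n & Prim
n * not n / n & Atom
n * not n / n & n

[Expr [Term [Factor [Prim [Atom n]]] * [Term [Factor [Prim [Prim [Atom not [Atom n]]] / [Atom n]] & [Factor [Prim [Atom n]]]]]]]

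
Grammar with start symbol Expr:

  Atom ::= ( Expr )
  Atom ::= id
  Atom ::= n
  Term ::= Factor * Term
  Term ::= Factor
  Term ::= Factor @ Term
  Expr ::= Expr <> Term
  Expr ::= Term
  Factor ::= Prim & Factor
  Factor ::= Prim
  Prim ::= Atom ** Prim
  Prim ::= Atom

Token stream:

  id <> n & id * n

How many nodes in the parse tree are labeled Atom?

[Expr [Expr [Term [Factor [Prim [Atom id]]]]] <> [Term [Factor [Prim [Atom n]] & [Factor [Prim [Atom id]]]] * [Term [Factor [Prim [Atom n]]]]]]

4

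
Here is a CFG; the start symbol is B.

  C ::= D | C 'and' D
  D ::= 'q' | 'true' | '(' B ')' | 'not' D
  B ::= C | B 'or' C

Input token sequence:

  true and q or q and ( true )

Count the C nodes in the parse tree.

5

[B [B [C [C [D true]] and [D q]]] or [C [C [D q]] and [D ( [B [C [D true]]] )]]]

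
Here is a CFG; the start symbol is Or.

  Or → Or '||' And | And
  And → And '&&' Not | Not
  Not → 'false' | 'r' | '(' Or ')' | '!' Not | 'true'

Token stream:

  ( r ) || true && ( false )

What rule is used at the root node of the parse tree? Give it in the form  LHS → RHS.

Or → Or '||' And

[Or [Or [And [Not ( [Or [And [Not r]]] )]]] || [And [And [Not true]] && [Not ( [Or [And [Not false]]] )]]]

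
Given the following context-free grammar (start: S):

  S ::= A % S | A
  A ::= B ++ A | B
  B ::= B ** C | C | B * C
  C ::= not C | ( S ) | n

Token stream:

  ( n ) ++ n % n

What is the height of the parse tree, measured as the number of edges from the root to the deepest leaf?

8

[S [A [B [C ( [S [A [B [C n]]]] )]] ++ [A [B [C n]]]] % [S [A [B [C n]]]]]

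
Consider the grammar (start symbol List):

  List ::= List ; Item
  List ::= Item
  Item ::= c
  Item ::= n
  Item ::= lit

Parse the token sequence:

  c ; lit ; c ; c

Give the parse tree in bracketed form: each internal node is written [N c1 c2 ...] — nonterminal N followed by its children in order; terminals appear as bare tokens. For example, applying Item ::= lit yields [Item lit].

[List [List [List [List [Item c]] ; [Item lit]] ; [Item c]] ; [Item c]]

List
List ; Item
List ; Item ; Item
List ; Item ; Item ; Item
Item ; Item ; Item ; Item
c ; Item ; Item ; Item
c ; lit ; Item ; Item
c ; lit ; c ; Item
c ; lit ; c ; c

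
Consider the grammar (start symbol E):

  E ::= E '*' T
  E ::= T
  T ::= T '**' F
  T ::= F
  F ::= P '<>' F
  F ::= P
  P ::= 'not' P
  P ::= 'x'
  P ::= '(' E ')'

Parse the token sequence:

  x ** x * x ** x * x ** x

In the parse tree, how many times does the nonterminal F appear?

[E [E [E [T [T [F [P x]]] ** [F [P x]]]] * [T [T [F [P x]]] ** [F [P x]]]] * [T [T [F [P x]]] ** [F [P x]]]]

6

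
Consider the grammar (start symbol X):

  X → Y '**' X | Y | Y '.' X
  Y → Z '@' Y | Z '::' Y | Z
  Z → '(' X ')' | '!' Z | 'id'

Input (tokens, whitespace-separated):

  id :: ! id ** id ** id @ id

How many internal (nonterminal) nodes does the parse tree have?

14

[X [Y [Z id] :: [Y [Z ! [Z id]]]] ** [X [Y [Z id]] ** [X [Y [Z id] @ [Y [Z id]]]]]]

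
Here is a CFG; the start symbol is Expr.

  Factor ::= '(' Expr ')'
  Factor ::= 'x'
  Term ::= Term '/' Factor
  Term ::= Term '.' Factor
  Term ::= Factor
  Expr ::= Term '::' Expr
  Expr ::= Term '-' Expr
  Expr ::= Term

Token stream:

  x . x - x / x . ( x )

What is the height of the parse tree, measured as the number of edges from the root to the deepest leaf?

[Expr [Term [Term [Factor x]] . [Factor x]] - [Expr [Term [Term [Term [Factor x]] / [Factor x]] . [Factor ( [Expr [Term [Factor x]]] )]]]]

7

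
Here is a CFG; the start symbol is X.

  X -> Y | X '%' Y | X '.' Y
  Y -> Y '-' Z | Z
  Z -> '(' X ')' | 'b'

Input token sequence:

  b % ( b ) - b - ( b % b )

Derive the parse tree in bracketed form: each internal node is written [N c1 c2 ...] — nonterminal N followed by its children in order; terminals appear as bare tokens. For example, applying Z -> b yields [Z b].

[X [X [Y [Z b]]] % [Y [Y [Y [Z ( [X [Y [Z b]]] )]] - [Z b]] - [Z ( [X [X [Y [Z b]]] % [Y [Z b]]] )]]]

X
X % Y
Y % Y
Z % Y
b % Y
b % Y - Z
b % Y - Z - Z
b % Z - Z - Z
b % ( X ) - Z - Z
b % ( Y ) - Z - Z
b % ( Z ) - Z - Z
b % ( b ) - Z - Z
b % ( b ) - b - Z
b % ( b ) - b - ( X )
b % ( b ) - b - ( X % Y )
b % ( b ) - b - ( Y % Y )
b % ( b ) - b - ( Z % Y )
b % ( b ) - b - ( b % Y )
b % ( b ) - b - ( b % Z )
b % ( b ) - b - ( b % b )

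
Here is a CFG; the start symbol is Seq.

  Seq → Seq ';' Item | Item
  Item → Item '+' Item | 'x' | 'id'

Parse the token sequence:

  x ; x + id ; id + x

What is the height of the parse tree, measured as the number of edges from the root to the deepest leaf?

[Seq [Seq [Seq [Item x]] ; [Item [Item x] + [Item id]]] ; [Item [Item id] + [Item x]]]

4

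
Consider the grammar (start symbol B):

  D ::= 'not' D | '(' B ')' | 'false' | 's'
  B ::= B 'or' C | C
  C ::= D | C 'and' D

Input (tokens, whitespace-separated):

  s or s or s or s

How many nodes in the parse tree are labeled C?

4

[B [B [B [B [C [D s]]] or [C [D s]]] or [C [D s]]] or [C [D s]]]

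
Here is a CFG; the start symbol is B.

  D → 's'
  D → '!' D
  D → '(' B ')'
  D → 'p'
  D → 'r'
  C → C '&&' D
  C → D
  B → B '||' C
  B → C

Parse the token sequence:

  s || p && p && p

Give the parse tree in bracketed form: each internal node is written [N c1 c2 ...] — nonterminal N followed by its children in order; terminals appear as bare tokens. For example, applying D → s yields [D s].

B
B || C
C || C
D || C
s || C
s || C && D
s || C && D && D
s || D && D && D
s || p && D && D
s || p && p && D
s || p && p && p

[B [B [C [D s]]] || [C [C [C [D p]] && [D p]] && [D p]]]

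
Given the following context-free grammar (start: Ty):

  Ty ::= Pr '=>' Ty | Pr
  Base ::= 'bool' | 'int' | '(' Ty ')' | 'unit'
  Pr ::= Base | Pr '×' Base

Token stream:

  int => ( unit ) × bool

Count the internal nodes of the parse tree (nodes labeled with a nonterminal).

[Ty [Pr [Base int]] => [Ty [Pr [Pr [Base ( [Ty [Pr [Base unit]]] )]] × [Base bool]]]]

11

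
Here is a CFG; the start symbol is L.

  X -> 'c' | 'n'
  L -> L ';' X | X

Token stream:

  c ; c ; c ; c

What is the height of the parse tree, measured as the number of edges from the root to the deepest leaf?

[L [L [L [L [X c]] ; [X c]] ; [X c]] ; [X c]]

5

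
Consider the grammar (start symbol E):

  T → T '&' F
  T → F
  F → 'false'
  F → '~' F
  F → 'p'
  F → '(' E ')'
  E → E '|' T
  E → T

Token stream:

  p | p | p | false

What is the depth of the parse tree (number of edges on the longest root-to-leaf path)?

[E [E [E [E [T [F p]]] | [T [F p]]] | [T [F p]]] | [T [F false]]]

6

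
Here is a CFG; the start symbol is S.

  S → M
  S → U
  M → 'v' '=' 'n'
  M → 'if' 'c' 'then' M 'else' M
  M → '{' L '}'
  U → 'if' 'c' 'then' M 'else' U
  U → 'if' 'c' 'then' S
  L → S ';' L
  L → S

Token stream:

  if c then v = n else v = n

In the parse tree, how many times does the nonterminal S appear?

1

[S [M if c then [M v = n] else [M v = n]]]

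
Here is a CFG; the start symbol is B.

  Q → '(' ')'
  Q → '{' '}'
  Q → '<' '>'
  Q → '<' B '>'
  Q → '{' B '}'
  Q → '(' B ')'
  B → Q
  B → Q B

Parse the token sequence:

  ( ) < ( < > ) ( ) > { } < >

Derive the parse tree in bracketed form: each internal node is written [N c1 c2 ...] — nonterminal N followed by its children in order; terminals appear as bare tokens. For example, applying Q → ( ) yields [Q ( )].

[B [Q ( )] [B [Q < [B [Q ( [B [Q < >]] )] [B [Q ( )]]] >] [B [Q { }] [B [Q < >]]]]]

B
Q B
( ) B
( ) Q B
( ) < B > B
( ) < Q B > B
( ) < ( B ) B > B
( ) < ( Q ) B > B
( ) < ( < > ) B > B
( ) < ( < > ) Q > B
( ) < ( < > ) ( ) > B
( ) < ( < > ) ( ) > Q B
( ) < ( < > ) ( ) > { } B
( ) < ( < > ) ( ) > { } Q
( ) < ( < > ) ( ) > { } < >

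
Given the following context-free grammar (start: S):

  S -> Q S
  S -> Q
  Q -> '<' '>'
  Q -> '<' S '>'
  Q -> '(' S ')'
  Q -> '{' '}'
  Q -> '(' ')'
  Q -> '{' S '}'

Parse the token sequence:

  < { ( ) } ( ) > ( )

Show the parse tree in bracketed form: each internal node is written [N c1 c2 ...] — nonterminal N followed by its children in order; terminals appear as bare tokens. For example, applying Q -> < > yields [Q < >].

[S [Q < [S [Q { [S [Q ( )]] }] [S [Q ( )]]] >] [S [Q ( )]]]

S
Q S
< S > S
< Q S > S
< { S } S > S
< { Q } S > S
< { ( ) } S > S
< { ( ) } Q > S
< { ( ) } ( ) > S
< { ( ) } ( ) > Q
< { ( ) } ( ) > ( )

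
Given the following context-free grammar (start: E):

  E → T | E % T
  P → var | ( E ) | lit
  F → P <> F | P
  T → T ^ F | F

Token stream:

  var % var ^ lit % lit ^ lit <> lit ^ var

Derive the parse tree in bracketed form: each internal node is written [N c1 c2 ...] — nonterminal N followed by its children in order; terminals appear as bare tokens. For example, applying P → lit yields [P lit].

E
E % T
E % T % T
T % T % T
F % T % T
P % T % T
var % T % T
var % T ^ F % T
var % F ^ F % T
var % P ^ F % T
var % var ^ F % T
var % var ^ P % T
var % var ^ lit % T
var % var ^ lit % T ^ F
var % var ^ lit % T ^ F ^ F
var % var ^ lit % F ^ F ^ F
var % var ^ lit % P ^ F ^ F
var % var ^ lit % lit ^ F ^ F
var % var ^ lit % lit ^ P <> F ^ F
var % var ^ lit % lit ^ lit <> F ^ F
var % var ^ lit % lit ^ lit <> P ^ F
var % var ^ lit % lit ^ lit <> lit ^ F
var % var ^ lit % lit ^ lit <> lit ^ P
var % var ^ lit % lit ^ lit <> lit ^ var

[E [E [E [T [F [P var]]]] % [T [T [F [P var]]] ^ [F [P lit]]]] % [T [T [T [F [P lit]]] ^ [F [P lit] <> [F [P lit]]]] ^ [F [P var]]]]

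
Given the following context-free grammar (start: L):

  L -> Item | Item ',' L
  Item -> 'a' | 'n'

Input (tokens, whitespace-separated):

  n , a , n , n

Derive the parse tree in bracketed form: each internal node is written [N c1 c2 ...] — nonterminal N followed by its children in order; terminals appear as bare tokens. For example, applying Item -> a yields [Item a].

[L [Item n] , [L [Item a] , [L [Item n] , [L [Item n]]]]]

L
Item , L
n , L
n , Item , L
n , a , L
n , a , Item , L
n , a , n , L
n , a , n , Item
n , a , n , n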